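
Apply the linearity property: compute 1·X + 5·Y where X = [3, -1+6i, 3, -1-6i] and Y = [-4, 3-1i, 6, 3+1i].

By linearity: DFT(1x + 5y) = 1·DFT(x) + 5·DFT(y)
= 1·[3, -1+6i, 3, -1-6i] + 5·[-4, 3-1i, 6, 3+1i]

Computing element-wise:
Z[0] = 1·(3) + 5·(-4) = -17
Z[1] = 1·(-1+6i) + 5·(3-1i) = 14+1i
Z[2] = 1·(3) + 5·(6) = 33
Z[3] = 1·(-1-6i) + 5·(3+1i) = 14-1i

DFT(1x + 5y) = 1·X + 5·Y = [-17, 14+1i, 33, 14-1i]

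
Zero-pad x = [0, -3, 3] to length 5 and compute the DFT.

Original 3-point DFT: [0, 5.1962i, -5.1962i]
Zero-padded 5-point DFT provides frequency interpolation.

DFT_5([x, 0, ...]) = [0, -3.3541+1.0898i, 3.3541+4.6165i, 3.3541-4.6165i, -3.3541-1.0898i]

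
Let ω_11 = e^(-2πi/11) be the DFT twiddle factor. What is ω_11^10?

ω_11^10 = e^(-2πi·10/11)
= cos(-2π·10/11) + i·sin(-2π·10/11)
= cos(-20π/11) + i·sin(-20π/11)

ω_11^10 = cos(-20π/11) + i·sin(-20π/11) = 0.8413+0.5406i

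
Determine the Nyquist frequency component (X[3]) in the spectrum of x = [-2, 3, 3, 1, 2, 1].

X[3] = Σ(n=0 to 5) x[n] · ω_6^(3n) where ω_6 = e^(-2πi/6)
= (-2)·ω_6^0 + (3)·ω_6^3 + (3)·ω_6^6 + (1)·ω_6^9 + (2)·ω_6^12 + (1)·ω_6^15

X[3] = -2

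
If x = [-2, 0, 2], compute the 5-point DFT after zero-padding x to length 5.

Original 3-point DFT: [0, -3.0000+1.7321i, -3.0000-1.7321i]
Zero-padded 5-point DFT provides frequency interpolation.

DFT_5([x, 0, ...]) = [0, -3.6180-1.1756i, -1.3820+1.9021i, -1.3820-1.9021i, -3.6180+1.1756i]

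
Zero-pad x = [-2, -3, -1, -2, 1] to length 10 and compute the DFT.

Original 5-point DFT: [-7, -0.1910+3.2164i, -1.3090+3.3022i, -1.3090-3.3022i, -0.1910-3.2164i]
Zero-padded 10-point DFT provides frequency interpolation.

DFT_10([x, 0, ...]) = [-7, -4.9271+4.0287i, -0.1910+3.2164i, -1.5729+0.1388i, -1.3090+3.3022i, 3, -1.3090-3.3022i, -1.5729-0.1388i, -0.1910-3.2164i, -4.9271-4.0287i]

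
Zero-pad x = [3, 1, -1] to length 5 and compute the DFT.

Original 3-point DFT: [3, 3.0000-1.7321i, 3.0000+1.7321i]
Zero-padded 5-point DFT provides frequency interpolation.

DFT_5([x, 0, ...]) = [3, 4.1180-0.3633i, 1.8820-1.5388i, 1.8820+1.5388i, 4.1180+0.3633i]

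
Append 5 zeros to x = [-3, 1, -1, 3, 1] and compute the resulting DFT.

Original 5-point DFT: [1, -4.0000+2.3511i, -4.0000-3.8042i, -4.0000+3.8042i, -4.0000-2.3511i]
Zero-padded 10-point DFT provides frequency interpolation.

DFT_10([x, 0, ...]) = [1, -4.2361-3.0777i, -4.0000+2.3511i, 0.2361-0.7265i, -4.0000-3.8042i, -7, -4.0000+3.8042i, 0.2361+0.7265i, -4.0000-2.3511i, -4.2361+3.0777i]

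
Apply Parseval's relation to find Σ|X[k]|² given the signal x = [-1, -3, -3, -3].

Parseval: Σ|x[n]|² = (1/N)Σ|X[k]|², so Σ|X[k]|² = N·Σ|x[n]|² = 4·28.0000

Σ|X[k]|² = N·Σ|x[n]|² = 4·28.0000 = 112.0000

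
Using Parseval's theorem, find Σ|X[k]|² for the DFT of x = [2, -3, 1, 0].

Parseval: Σ|x[n]|² = (1/N)Σ|X[k]|², so Σ|X[k]|² = N·Σ|x[n]|² = 4·14.0000

Σ|X[k]|² = N·Σ|x[n]|² = 4·14.0000 = 56.0000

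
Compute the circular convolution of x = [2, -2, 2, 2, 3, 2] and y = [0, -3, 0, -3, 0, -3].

(x ⊛ y)[n] = Σ(m=0 to 5) x[m] · y[(n-m) mod 6]

Computing each output sample:
(x ⊛ y)[0] = -6
(x ⊛ y)[1] = -21
(x ⊛ y)[2] = -6
(x ⊛ y)[3] = -21
(x ⊛ y)[4] = -6
(x ⊛ y)[5] = -21

x ⊛ y = [-6, -21, -6, -21, -6, -21]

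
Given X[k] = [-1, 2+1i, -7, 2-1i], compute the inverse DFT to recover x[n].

x[n] = (1/4) Σ(k=0 to 3) X[k] · e^(2πikn/4)

Computing each x[n]:
x[0] = -1
x[1] = 1
x[2] = -3
x[3] = 2

x = [-1, 1, -3, 2]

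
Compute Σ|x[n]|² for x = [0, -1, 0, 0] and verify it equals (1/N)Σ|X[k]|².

Time domain:
Σ|x[n]|² = |0|² + |-1|² + |0|² + |0|² = 1.0000

Frequency domain:
(1/4)Σ|X[k]|² = (1/4)(|-1|² + |1i|² + |1|² + |-1i|²) = (1/4)·4.0000 = 1.0000

Both sides agree, confirming Parseval's theorem.

Σ|x[n]|² = (1/N)Σ|X[k]|² = 1.0000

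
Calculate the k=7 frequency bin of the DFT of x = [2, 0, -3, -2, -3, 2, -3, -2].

X[7] = Σ(n=0 to 7) x[n] · ω_8^(7n) where ω_8 = e^(-2πi/8)
= (2)·ω_8^0 + (0)·ω_8^7 + (-3)·ω_8^14 + (-2)·ω_8^21 + (-3)·ω_8^28 + (2)·ω_8^35 + (-3)·ω_8^42 + (-2)·ω_8^49

X[7] = 3.5858-1.4142i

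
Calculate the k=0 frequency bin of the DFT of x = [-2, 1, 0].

X[0] = Σ(n=0 to 2) x[n] · ω_3^0 = Σ x[n]
= (-2) + (1) + (0)

X[0] = -1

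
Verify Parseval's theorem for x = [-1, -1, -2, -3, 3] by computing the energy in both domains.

Time domain:
Σ|x[n]|² = |-1|² + |-1|² + |-2|² + |-3|² + |3|² = 24.0000

Frequency domain:
(1/5)Σ|X[k]|² = (1/5)(|-4|² + |3.6631+3.2164i|² + |-4.1631+3.3022i|² + |-4.1631-3.3022i|² + |3.6631-3.2164i|²) = (1/5)·120.0000 = 24.0000

Both sides agree, confirming Parseval's theorem.

Σ|x[n]|² = (1/N)Σ|X[k]|² = 24.0000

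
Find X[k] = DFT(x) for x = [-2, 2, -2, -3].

X[k] = Σ(n=0 to 3) x[n] · ω_4^(nk)
where ω_4 = e^(-2πi/4)

Computing each X[k]:
X[0] = -5
X[1] = -5i
X[2] = -3
X[3] = 5i

X = [-5, -5i, -3, 5i]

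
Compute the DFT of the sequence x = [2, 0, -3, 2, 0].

X[k] = Σ(n=0 to 4) x[n] · ω_5^(nk)
where ω_5 = e^(-2πi/5)

Computing each X[k]:
X[0] = 1
X[1] = 2.8090+2.9389i
X[2] = 1.6910-4.7553i
X[3] = 1.6910+4.7553i
X[4] = 2.8090-2.9389i

X = [1, 2.8090+2.9389i, 1.6910-4.7553i, 1.6910+4.7553i, 2.8090-2.9389i]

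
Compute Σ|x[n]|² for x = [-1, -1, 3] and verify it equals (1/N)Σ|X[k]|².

Time domain:
Σ|x[n]|² = |-1|² + |-1|² + |3|² = 11.0000

Frequency domain:
(1/3)Σ|X[k]|² = (1/3)(|1|² + |-2.0000+3.4641i|² + |-2.0000-3.4641i|²) = (1/3)·33.0000 = 11.0000

Both sides agree, confirming Parseval's theorem.

Σ|x[n]|² = (1/N)Σ|X[k]|² = 11.0000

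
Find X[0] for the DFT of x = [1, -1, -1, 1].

X[0] = Σ(n=0 to 3) x[n] · ω_4^0 = Σ x[n]
= (1) + (-1) + (-1) + (1)

X[0] = 0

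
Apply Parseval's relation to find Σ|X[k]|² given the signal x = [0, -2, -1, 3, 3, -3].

Parseval: Σ|x[n]|² = (1/N)Σ|X[k]|², so Σ|X[k]|² = N·Σ|x[n]|² = 6·32.0000

Σ|X[k]|² = N·Σ|x[n]|² = 6·32.0000 = 192.0000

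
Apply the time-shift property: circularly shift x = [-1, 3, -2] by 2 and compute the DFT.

Time shift by 2: X_shifted[k] = ω_3^(2k) · X[k]
Shifted x = [3, -2, -1]

DFT(x[n-2]) = [0, 4.5000+0.8660i, 4.5000-0.8660i]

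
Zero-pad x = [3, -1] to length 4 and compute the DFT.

Original 2-point DFT: [2, 4]
Zero-padded 4-point DFT provides frequency interpolation.

DFT_4([x, 0, ...]) = [2, 3+1i, 4, 3-1i]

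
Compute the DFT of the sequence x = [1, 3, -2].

X[k] = Σ(n=0 to 2) x[n] · ω_3^(nk)
where ω_3 = e^(-2πi/3)

Computing each X[k]:
X[0] = 2
X[1] = 0.5000-4.3301i
X[2] = 0.5000+4.3301i

X = [2, 0.5000-4.3301i, 0.5000+4.3301i]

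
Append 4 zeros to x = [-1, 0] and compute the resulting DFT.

Original 2-point DFT: [-1, -1]
Zero-padded 6-point DFT provides frequency interpolation.

DFT_6([x, 0, ...]) = [-1, -1, -1, -1, -1, -1]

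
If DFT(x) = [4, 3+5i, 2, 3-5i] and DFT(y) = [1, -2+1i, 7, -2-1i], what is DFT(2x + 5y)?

By linearity: DFT(2x + 5y) = 2·DFT(x) + 5·DFT(y)
= 2·[4, 3+5i, 2, 3-5i] + 5·[1, -2+1i, 7, -2-1i]

Computing element-wise:
Z[0] = 2·(4) + 5·(1) = 13
Z[1] = 2·(3+5i) + 5·(-2+1i) = -4+15i
Z[2] = 2·(2) + 5·(7) = 39
Z[3] = 2·(3-5i) + 5·(-2-1i) = -4-15i

DFT(2x + 5y) = 2·X + 5·Y = [13, -4+15i, 39, -4-15i]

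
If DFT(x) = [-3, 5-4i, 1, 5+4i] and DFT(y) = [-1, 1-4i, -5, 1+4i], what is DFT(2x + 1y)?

By linearity: DFT(2x + 1y) = 2·DFT(x) + 1·DFT(y)
= 2·[-3, 5-4i, 1, 5+4i] + 1·[-1, 1-4i, -5, 1+4i]

Computing element-wise:
Z[0] = 2·(-3) + 1·(-1) = -7
Z[1] = 2·(5-4i) + 1·(1-4i) = 11-12i
Z[2] = 2·(1) + 1·(-5) = -3
Z[3] = 2·(5+4i) + 1·(1+4i) = 11+12i

DFT(2x + 1y) = 2·X + 1·Y = [-7, 11-12i, -3, 11+12i]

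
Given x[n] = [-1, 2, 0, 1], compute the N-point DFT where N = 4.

X[k] = Σ(n=0 to 3) x[n] · ω_4^(nk)
where ω_4 = e^(-2πi/4)

Computing each X[k]:
X[0] = 2
X[1] = -1-1i
X[2] = -4
X[3] = -1+1i

X = [2, -1-1i, -4, -1+1i]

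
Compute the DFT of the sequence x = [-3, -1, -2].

X[k] = Σ(n=0 to 2) x[n] · ω_3^(nk)
where ω_3 = e^(-2πi/3)

Computing each X[k]:
X[0] = -6
X[1] = -1.5000-0.8660i
X[2] = -1.5000+0.8660i

X = [-6, -1.5000-0.8660i, -1.5000+0.8660i]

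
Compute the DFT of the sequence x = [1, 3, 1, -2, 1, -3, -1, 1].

X[k] = Σ(n=0 to 7) x[n] · ω_8^(nk)
where ω_8 = e^(-2πi/8)

Computing each X[k]:
X[0] = 1
X[1] = 6.3640-4.1213i
X[2] = 2-1i
X[3] = -6.3640-0.1213i
X[4] = 3
X[5] = -6.3640+0.1213i
X[6] = 2+1i
X[7] = 6.3640+4.1213i

X = [1, 6.3640-4.1213i, 2-1i, -6.3640-0.1213i, 3, -6.3640+0.1213i, 2+1i, 6.3640+4.1213i]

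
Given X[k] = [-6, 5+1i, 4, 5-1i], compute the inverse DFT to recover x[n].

x[n] = (1/4) Σ(k=0 to 3) X[k] · e^(2πikn/4)

Computing each x[n]:
x[0] = 2
x[1] = -3
x[2] = -3
x[3] = -2

x = [2, -3, -3, -2]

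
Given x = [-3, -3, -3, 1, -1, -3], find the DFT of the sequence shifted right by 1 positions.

Time shift by 1: X_shifted[k] = ω_6^(1k) · X[k]
Shifted x = [-3, -3, -3, -3, 1, -1]

DFT(x[n-1]) = [-12, -1.0000+5.1962i, -3.0000-1.7321i, 2, -3.0000+1.7321i, -1.0000-5.1962i]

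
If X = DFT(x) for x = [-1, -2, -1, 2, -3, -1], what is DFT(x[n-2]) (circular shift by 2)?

Time shift by 2: X_shifted[k] = ω_6^(2k) · X[k]
Shifted x = [-3, -1, -1, -2, -1, 2]

DFT(x[n-2]) = [-6, 0.5000+2.5981i, -4.5000+2.5981i, -4, -4.5000-2.5981i, 0.5000-2.5981i]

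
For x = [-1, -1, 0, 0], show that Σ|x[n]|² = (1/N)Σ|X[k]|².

Time domain:
Σ|x[n]|² = |-1|² + |-1|² + |0|² + |0|² = 2.0000

Frequency domain:
(1/4)Σ|X[k]|² = (1/4)(|-2|² + |-1+1i|² + |0|² + |-1-1i|²) = (1/4)·8.0000 = 2.0000

Both sides agree, confirming Parseval's theorem.

Σ|x[n]|² = (1/N)Σ|X[k]|² = 2.0000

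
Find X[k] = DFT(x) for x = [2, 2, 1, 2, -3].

X[k] = Σ(n=0 to 4) x[n] · ω_5^(nk)
where ω_5 = e^(-2πi/5)

Computing each X[k]:
X[0] = 4
X[1] = -0.7361-4.1675i
X[2] = 3.7361-3.8900i
X[3] = 3.7361+3.8900i
X[4] = -0.7361+4.1675i

X = [4, -0.7361-4.1675i, 3.7361-3.8900i, 3.7361+3.8900i, -0.7361+4.1675i]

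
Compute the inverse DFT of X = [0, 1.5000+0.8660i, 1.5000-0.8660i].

x[n] = (1/3) Σ(k=0 to 2) X[k] · e^(2πikn/3)

Computing each x[n]:
x[0] = 1
x[1] = -1
x[2] = 0

x = [1, -1, 0]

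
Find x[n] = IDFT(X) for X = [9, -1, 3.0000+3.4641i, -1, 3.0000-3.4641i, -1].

x[n] = (1/6) Σ(k=0 to 5) X[k] · e^(2πikn/6)

Computing each x[n]:
x[0] = 2
x[1] = 0
x[2] = 2
x[3] = 3
x[4] = 0
x[5] = 2

x = [2, 0, 2, 3, 0, 2]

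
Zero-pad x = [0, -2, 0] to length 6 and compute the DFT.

Original 3-point DFT: [-2, 1.0000+1.7321i, 1.0000-1.7321i]
Zero-padded 6-point DFT provides frequency interpolation.

DFT_6([x, 0, ...]) = [-2, -1.0000+1.7321i, 1.0000+1.7321i, 2, 1.0000-1.7321i, -1.0000-1.7321i]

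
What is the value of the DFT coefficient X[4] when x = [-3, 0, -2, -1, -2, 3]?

X[4] = Σ(n=0 to 5) x[n] · ω_6^(4n) where ω_6 = e^(-2πi/6)
= (-3)·ω_6^0 + (0)·ω_6^4 + (-2)·ω_6^8 + (-1)·ω_6^12 + (-2)·ω_6^16 + (3)·ω_6^20

X[4] = -3.5000-2.5981i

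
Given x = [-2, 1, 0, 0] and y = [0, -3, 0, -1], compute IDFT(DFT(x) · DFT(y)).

(x ⊛ y)[n] = Σ(m=0 to 3) x[m] · y[(n-m) mod 4]

Computing each output sample:
(x ⊛ y)[0] = -1
(x ⊛ y)[1] = 6
(x ⊛ y)[2] = -3
(x ⊛ y)[3] = 2

x ⊛ y = [-1, 6, -3, 2]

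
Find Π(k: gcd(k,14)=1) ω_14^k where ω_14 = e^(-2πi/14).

The primitive 14th roots of unity are ω_14^k for k coprime to 14: k ∈ {1, 3, 5, 9, 11, 13}
Their product equals the constant term of the cyclotomic polynomial Φ_14(x) up to sign.
For n ≥ 3, the product of all primitive nth roots of unity is 1. (For n=1 it is 1; for n=2 it is -1.)

1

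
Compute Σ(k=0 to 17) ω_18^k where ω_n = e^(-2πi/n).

Sum of all nth roots of unity equals 0 for n > 1 (geometric series with r ≠ 1).

0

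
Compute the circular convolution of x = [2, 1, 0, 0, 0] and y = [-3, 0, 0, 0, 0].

(x ⊛ y)[n] = Σ(m=0 to 4) x[m] · y[(n-m) mod 5]

Computing each output sample:
(x ⊛ y)[0] = -6
(x ⊛ y)[1] = -3
(x ⊛ y)[2] = 0
(x ⊛ y)[3] = 0
(x ⊛ y)[4] = 0

x ⊛ y = [-6, -3, 0, 0, 0]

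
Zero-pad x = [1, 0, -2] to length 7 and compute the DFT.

Original 3-point DFT: [-1, 2.0000-1.7321i, 2.0000+1.7321i]
Zero-padded 7-point DFT provides frequency interpolation.

DFT_7([x, 0, ...]) = [-1, 1.4450+1.9499i, 2.8019-0.8678i, -0.2470-1.5637i, -0.2470+1.5637i, 2.8019+0.8678i, 1.4450-1.9499i]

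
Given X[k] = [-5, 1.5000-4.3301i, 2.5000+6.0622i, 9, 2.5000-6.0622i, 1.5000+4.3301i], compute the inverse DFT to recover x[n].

x[n] = (1/6) Σ(k=0 to 5) X[k] · e^(2πikn/6)

Computing each x[n]:
x[0] = 2
x[1] = -3
x[2] = 3
x[3] = -2
x[4] = -3
x[5] = -2

x = [2, -3, 3, -2, -3, -2]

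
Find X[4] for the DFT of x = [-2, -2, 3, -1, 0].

X[4] = Σ(n=0 to 4) x[n] · ω_5^(4n) where ω_5 = e^(-2πi/5)
= (-2)·ω_5^0 + (-2)·ω_5^4 + (3)·ω_5^8 + (-1)·ω_5^12 + (0)·ω_5^16

X[4] = -4.2361+0.4490i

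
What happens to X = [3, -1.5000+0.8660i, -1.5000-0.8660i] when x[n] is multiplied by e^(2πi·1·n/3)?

Modulation property: DFT(ω_3^(-1n)·x[n]) = X[(k-1) mod 3], so circularly shift X by 1 positions.

X[k-1] = [-1.5000-0.8660i, 3, -1.5000+0.8660i]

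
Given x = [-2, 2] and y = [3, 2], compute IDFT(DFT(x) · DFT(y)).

(x ⊛ y)[n] = Σ(m=0 to 1) x[m] · y[(n-m) mod 2]

Computing each output sample:
(x ⊛ y)[0] = -2
(x ⊛ y)[1] = 2

x ⊛ y = [-2, 2]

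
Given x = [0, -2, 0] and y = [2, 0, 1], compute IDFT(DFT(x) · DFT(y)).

(x ⊛ y)[n] = Σ(m=0 to 2) x[m] · y[(n-m) mod 3]

Computing each output sample:
(x ⊛ y)[0] = -2
(x ⊛ y)[1] = -4
(x ⊛ y)[2] = 0

x ⊛ y = [-2, -4, 0]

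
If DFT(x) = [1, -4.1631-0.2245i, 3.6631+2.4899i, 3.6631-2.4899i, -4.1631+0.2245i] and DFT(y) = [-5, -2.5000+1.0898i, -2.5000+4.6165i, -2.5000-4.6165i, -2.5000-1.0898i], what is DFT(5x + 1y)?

By linearity: DFT(5x + 1y) = 5·DFT(x) + 1·DFT(y)
= 5·[1, -4.1631-0.2245i, 3.6631+2.4899i, 3.6631-2.4899i, -4.1631+0.2245i] + 1·[-5, -2.5000+1.0898i, -2.5000+4.6165i, -2.5000-4.6165i, -2.5000-1.0898i]

Computing element-wise:
Z[0] = 5·(1) + 1·(-5) = 0
Z[1] = 5·(-4.1631-0.2245i) + 1·(-2.5000+1.0898i) = -23.3155-0.0327i
Z[2] = 5·(3.6631+2.4899i) + 1·(-2.5000+4.6165i) = 15.8155+17.0660i
Z[3] = 5·(3.6631-2.4899i) + 1·(-2.5000-4.6165i) = 15.8155-17.0660i
Z[4] = 5·(-4.1631+0.2245i) + 1·(-2.5000-1.0898i) = -23.3155+0.0327i

DFT(5x + 1y) = 5·X + 1·Y = [0, -23.3155-0.0327i, 15.8155+17.0660i, 15.8155-17.0660i, -23.3155+0.0327i]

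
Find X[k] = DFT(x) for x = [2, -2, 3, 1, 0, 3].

X[k] = Σ(n=0 to 5) x[n] · ω_6^(nk)
where ω_6 = e^(-2πi/6)

Computing each X[k]:
X[0] = 7
X[1] = 1.7321i
X[2] = 1.0000+6.9282i
X[3] = 3
X[4] = 1.0000-6.9282i
X[5] = -1.7321i

X = [7, 1.7321i, 1.0000+6.9282i, 3, 1.0000-6.9282i, -1.7321i]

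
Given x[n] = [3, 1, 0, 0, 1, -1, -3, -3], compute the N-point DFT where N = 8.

X[k] = Σ(n=0 to 7) x[n] · ω_8^(nk)
where ω_8 = e^(-2πi/8)

Computing each X[k]:
X[0] = -2
X[1] = 1.2929-6.5355i
X[2] = 7-3i
X[3] = 2.7071-0.5355i
X[4] = 4
X[5] = 2.7071+0.5355i
X[6] = 7+3i
X[7] = 1.2929+6.5355i

X = [-2, 1.2929-6.5355i, 7-3i, 2.7071-0.5355i, 4, 2.7071+0.5355i, 7+3i, 1.2929+6.5355i]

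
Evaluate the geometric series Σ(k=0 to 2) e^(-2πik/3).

Sum of all nth roots of unity equals 0 for n > 1 (geometric series with r ≠ 1).

0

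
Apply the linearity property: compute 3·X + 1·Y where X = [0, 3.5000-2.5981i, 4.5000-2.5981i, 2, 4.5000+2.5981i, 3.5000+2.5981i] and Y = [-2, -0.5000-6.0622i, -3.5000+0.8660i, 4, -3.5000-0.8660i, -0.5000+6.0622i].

By linearity: DFT(3x + 1y) = 3·DFT(x) + 1·DFT(y)
= 3·[0, 3.5000-2.5981i, 4.5000-2.5981i, 2, 4.5000+2.5981i, 3.5000+2.5981i] + 1·[-2, -0.5000-6.0622i, -3.5000+0.8660i, 4, -3.5000-0.8660i, -0.5000+6.0622i]

Computing element-wise:
Z[0] = 3·(0) + 1·(-2) = -2
Z[1] = 3·(3.5000-2.5981i) + 1·(-0.5000-6.0622i) = 10.0000-13.8565i
Z[2] = 3·(4.5000-2.5981i) + 1·(-3.5000+0.8660i) = 10.0000-6.9283i
Z[3] = 3·(2) + 1·(4) = 10
Z[4] = 3·(4.5000+2.5981i) + 1·(-3.5000-0.8660i) = 10.0000+6.9283i
Z[5] = 3·(3.5000+2.5981i) + 1·(-0.5000+6.0622i) = 10.0000+13.8565i

DFT(3x + 1y) = 3·X + 1·Y = [-2, 10.0000-13.8565i, 10.0000-6.9283i, 10, 10.0000+6.9283i, 10.0000+13.8565i]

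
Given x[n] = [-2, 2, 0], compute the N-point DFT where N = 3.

X[k] = Σ(n=0 to 2) x[n] · ω_3^(nk)
where ω_3 = e^(-2πi/3)

Computing each X[k]:
X[0] = 0
X[1] = -3.0000-1.7321i
X[2] = -3.0000+1.7321i

X = [0, -3.0000-1.7321i, -3.0000+1.7321i]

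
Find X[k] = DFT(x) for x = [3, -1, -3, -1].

X[k] = Σ(n=0 to 3) x[n] · ω_4^(nk)
where ω_4 = e^(-2πi/4)

Computing each X[k]:
X[0] = -2
X[1] = 6
X[2] = 2
X[3] = 6

X = [-2, 6, 2, 6]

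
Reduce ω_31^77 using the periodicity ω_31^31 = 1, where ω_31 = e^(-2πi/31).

Since ω_31^31 = 1, powers reduce modulo 31.
77 mod 31 = 15
So ω_31^77 = ω_31^15 = e^(-2πi·15/31)

ω_31^77 = ω_31^15 = -0.9949-0.1012i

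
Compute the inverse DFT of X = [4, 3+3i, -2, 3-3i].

x[n] = (1/4) Σ(k=0 to 3) X[k] · e^(2πikn/4)

Computing each x[n]:
x[0] = 2
x[1] = 0
x[2] = -1
x[3] = 3

x = [2, 0, -1, 3]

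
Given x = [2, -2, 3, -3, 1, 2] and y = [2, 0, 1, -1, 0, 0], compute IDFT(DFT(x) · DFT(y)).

(x ⊛ y)[n] = Σ(m=0 to 5) x[m] · y[(n-m) mod 6]

Computing each output sample:
(x ⊛ y)[0] = 8
(x ⊛ y)[1] = -3
(x ⊛ y)[2] = 6
(x ⊛ y)[3] = -10
(x ⊛ y)[4] = 7
(x ⊛ y)[5] = -2

x ⊛ y = [8, -3, 6, -10, 7, -2]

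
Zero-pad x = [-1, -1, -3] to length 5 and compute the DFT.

Original 3-point DFT: [-5, 1.0000-1.7321i, 1.0000+1.7321i]
Zero-padded 5-point DFT provides frequency interpolation.

DFT_5([x, 0, ...]) = [-5, 1.1180+2.7144i, -1.1180-2.2654i, -1.1180+2.2654i, 1.1180-2.7144i]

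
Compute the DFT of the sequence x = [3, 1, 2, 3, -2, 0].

X[k] = Σ(n=0 to 5) x[n] · ω_6^(nk)
where ω_6 = e^(-2πi/6)

Computing each X[k]:
X[0] = 7
X[1] = 0.5000-4.3301i
X[2] = 5.5000+2.5981i
X[3] = -1
X[4] = 5.5000-2.5981i
X[5] = 0.5000+4.3301i

X = [7, 0.5000-4.3301i, 5.5000+2.5981i, -1, 5.5000-2.5981i, 0.5000+4.3301i]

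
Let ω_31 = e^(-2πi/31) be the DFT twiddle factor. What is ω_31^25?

ω_31^25 = e^(-2πi·25/31)
= cos(-2π·25/31) + i·sin(-2π·25/31)
= cos(-50π/31) + i·sin(-50π/31)

ω_31^25 = cos(-50π/31) + i·sin(-50π/31) = 0.3473+0.9378i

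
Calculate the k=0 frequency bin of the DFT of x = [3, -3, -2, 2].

X[0] = Σ(n=0 to 3) x[n] · ω_4^0 = Σ x[n]
= (3) + (-3) + (-2) + (2)

X[0] = 0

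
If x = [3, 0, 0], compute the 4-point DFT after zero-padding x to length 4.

Original 3-point DFT: [3, 3, 3]
Zero-padded 4-point DFT provides frequency interpolation.

DFT_4([x, 0, ...]) = [3, 3, 3, 3]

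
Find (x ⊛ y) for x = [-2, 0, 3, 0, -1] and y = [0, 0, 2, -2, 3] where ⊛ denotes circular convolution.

(x ⊛ y)[n] = Σ(m=0 to 4) x[m] · y[(n-m) mod 5]

Computing each output sample:
(x ⊛ y)[0] = -6
(x ⊛ y)[1] = 7
(x ⊛ y)[2] = -2
(x ⊛ y)[3] = 1
(x ⊛ y)[4] = 0

x ⊛ y = [-6, 7, -2, 1, 0]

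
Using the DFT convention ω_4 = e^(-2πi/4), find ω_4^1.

ω_4^1 = e^(-2πi·1/4)
= cos(-2π·1/4) + i·sin(-2π·1/4)
= cos(-2π/4) + i·sin(-2π/4)

ω_4^1 = cos(-2π/4) + i·sin(-2π/4) = -1i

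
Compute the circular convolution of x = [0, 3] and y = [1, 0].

(x ⊛ y)[n] = Σ(m=0 to 1) x[m] · y[(n-m) mod 2]

Computing each output sample:
(x ⊛ y)[0] = 0
(x ⊛ y)[1] = 3

x ⊛ y = [0, 3]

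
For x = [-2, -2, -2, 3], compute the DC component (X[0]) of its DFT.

X[0] = Σ(n=0 to 3) x[n] · ω_4^0 = Σ x[n]
= (-2) + (-2) + (-2) + (3)

X[0] = -3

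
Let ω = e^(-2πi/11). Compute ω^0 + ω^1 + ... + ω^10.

Sum of all nth roots of unity equals 0 for n > 1 (geometric series with r ≠ 1).

0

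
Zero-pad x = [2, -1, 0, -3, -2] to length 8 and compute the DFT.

Original 5-point DFT: [-4, 3.5000-2.7144i, 3.5000+2.2654i, 3.5000-2.2654i, 3.5000+2.7144i]
Zero-padded 8-point DFT provides frequency interpolation.

DFT_8([x, 0, ...]) = [-4, 5.4142+2.8284i, -2i, 2.5858+2.8284i, 4, 2.5858-2.8284i, 2i, 5.4142-2.8284i]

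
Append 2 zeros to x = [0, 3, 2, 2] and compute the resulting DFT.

Original 4-point DFT: [7, -2-1i, -3, -2+1i]
Zero-padded 6-point DFT provides frequency interpolation.

DFT_6([x, 0, ...]) = [7, -1.5000-4.3301i, -0.5000-0.8660i, -3, -0.5000+0.8660i, -1.5000+4.3301i]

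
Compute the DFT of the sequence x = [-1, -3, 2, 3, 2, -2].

X[k] = Σ(n=0 to 5) x[n] · ω_6^(nk)
where ω_6 = e^(-2πi/6)

Computing each X[k]:
X[0] = 1
X[1] = -8.5000+0.8660i
X[2] = 2.5000+0.8660i
X[3] = 5
X[4] = 2.5000-0.8660i
X[5] = -8.5000-0.8660i

X = [1, -8.5000+0.8660i, 2.5000+0.8660i, 5, 2.5000-0.8660i, -8.5000-0.8660i]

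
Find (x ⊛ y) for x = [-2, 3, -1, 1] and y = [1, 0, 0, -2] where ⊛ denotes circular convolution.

(x ⊛ y)[n] = Σ(m=0 to 3) x[m] · y[(n-m) mod 4]

Computing each output sample:
(x ⊛ y)[0] = -8
(x ⊛ y)[1] = 5
(x ⊛ y)[2] = -3
(x ⊛ y)[3] = 5

x ⊛ y = [-8, 5, -3, 5]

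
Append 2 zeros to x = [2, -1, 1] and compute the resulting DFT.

Original 3-point DFT: [2, 2.0000+1.7321i, 2.0000-1.7321i]
Zero-padded 5-point DFT provides frequency interpolation.

DFT_5([x, 0, ...]) = [2, 0.8820+0.3633i, 3.1180+1.5388i, 3.1180-1.5388i, 0.8820-0.3633i]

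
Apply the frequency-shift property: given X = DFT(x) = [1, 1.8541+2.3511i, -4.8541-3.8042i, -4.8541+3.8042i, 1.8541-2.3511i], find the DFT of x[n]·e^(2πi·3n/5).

Modulation property: DFT(ω_5^(-3n)·x[n]) = X[(k-3) mod 5], so circularly shift X by 3 positions.

X[k-3] = [-4.8541-3.8042i, -4.8541+3.8042i, 1.8541-2.3511i, 1, 1.8541+2.3511i]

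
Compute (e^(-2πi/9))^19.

Since ω_9^9 = 1, powers reduce modulo 9.
19 mod 9 = 1
So ω_9^19 = ω_9^1 = e^(-2πi·1/9)

ω_9^19 = ω_9^1 = 0.7660-0.6428i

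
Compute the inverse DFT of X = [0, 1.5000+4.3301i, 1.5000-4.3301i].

x[n] = (1/3) Σ(k=0 to 2) X[k] · e^(2πikn/3)

Computing each x[n]:
x[0] = 1
x[1] = -3
x[2] = 2

x = [1, -3, 2]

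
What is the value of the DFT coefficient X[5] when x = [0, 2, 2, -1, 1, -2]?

X[5] = Σ(n=0 to 5) x[n] · ω_6^(5n) where ω_6 = e^(-2πi/6)
= (0)·ω_6^0 + (2)·ω_6^5 + (2)·ω_6^10 + (-1)·ω_6^15 + (1)·ω_6^20 + (-2)·ω_6^25

X[5] = -0.5000+4.3301i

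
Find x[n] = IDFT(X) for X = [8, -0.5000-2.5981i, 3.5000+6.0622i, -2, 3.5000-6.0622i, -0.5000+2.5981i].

x[n] = (1/6) Σ(k=0 to 5) X[k] · e^(2πikn/6)

Computing each x[n]:
x[0] = 2
x[1] = 0
x[2] = 3
x[3] = 3
x[4] = -2
x[5] = 2

x = [2, 0, 3, 3, -2, 2]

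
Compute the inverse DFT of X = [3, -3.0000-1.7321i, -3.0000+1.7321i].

x[n] = (1/3) Σ(k=0 to 2) X[k] · e^(2πikn/3)

Computing each x[n]:
x[0] = -1
x[1] = 3
x[2] = 1

x = [-1, 3, 1]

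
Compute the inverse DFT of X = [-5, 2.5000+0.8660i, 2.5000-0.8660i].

x[n] = (1/3) Σ(k=0 to 2) X[k] · e^(2πikn/3)

Computing each x[n]:
x[0] = 0
x[1] = -3
x[2] = -2

x = [0, -3, -2]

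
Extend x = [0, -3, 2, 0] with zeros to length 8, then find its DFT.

Original 4-point DFT: [-1, -2+3i, 5, -2-3i]
Zero-padded 8-point DFT provides frequency interpolation.

DFT_8([x, 0, ...]) = [-1, -2.1213+0.1213i, -2+3i, 2.1213+4.1213i, 5, 2.1213-4.1213i, -2-3i, -2.1213-0.1213i]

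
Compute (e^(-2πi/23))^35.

Since ω_23^23 = 1, powers reduce modulo 23.
35 mod 23 = 12
So ω_23^35 = ω_23^12 = e^(-2πi·12/23)

ω_23^35 = ω_23^12 = -0.9907+0.1362i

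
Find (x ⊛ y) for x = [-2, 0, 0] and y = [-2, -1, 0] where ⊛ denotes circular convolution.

(x ⊛ y)[n] = Σ(m=0 to 2) x[m] · y[(n-m) mod 3]

Computing each output sample:
(x ⊛ y)[0] = 4
(x ⊛ y)[1] = 2
(x ⊛ y)[2] = 0

x ⊛ y = [4, 2, 0]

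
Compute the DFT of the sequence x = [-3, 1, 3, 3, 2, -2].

X[k] = Σ(n=0 to 5) x[n] · ω_6^(nk)
where ω_6 = e^(-2πi/6)

Computing each X[k]:
X[0] = 4
X[1] = -9.0000-3.4641i
X[2] = -2.0000-1.7321i
X[3] = 0
X[4] = -2.0000+1.7321i
X[5] = -9.0000+3.4641i

X = [4, -9.0000-3.4641i, -2.0000-1.7321i, 0, -2.0000+1.7321i, -9.0000+3.4641i]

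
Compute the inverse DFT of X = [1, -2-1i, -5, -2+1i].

x[n] = (1/4) Σ(k=0 to 3) X[k] · e^(2πikn/4)

Computing each x[n]:
x[0] = -2
x[1] = 2
x[2] = 0
x[3] = 1

x = [-2, 2, 0, 1]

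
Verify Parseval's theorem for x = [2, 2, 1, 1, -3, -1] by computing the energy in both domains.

Time domain:
Σ|x[n]|² = |2|² + |2|² + |1|² + |1|² + |-3|² + |-1|² = 20.0000

Frequency domain:
(1/6)Σ|X[k]|² = (1/6)(|2|² + |2.5000-6.0622i|² + |3.5000+0.8660i|² + |-2|² + |3.5000-0.8660i|² + |2.5000+6.0622i|²) = (1/6)·120.0000 = 20.0000

Both sides agree, confirming Parseval's theorem.

Σ|x[n]|² = (1/N)Σ|X[k]|² = 20.0000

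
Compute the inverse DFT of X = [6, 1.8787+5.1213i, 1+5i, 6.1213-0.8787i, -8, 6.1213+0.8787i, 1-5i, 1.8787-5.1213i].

x[n] = (1/8) Σ(k=0 to 7) X[k] · e^(2πikn/8)

Computing each x[n]:
x[0] = 2
x[1] = -1
x[2] = -2
x[3] = 3
x[4] = -2
x[5] = 2
x[6] = 1
x[7] = 3

x = [2, -1, -2, 3, -2, 2, 1, 3]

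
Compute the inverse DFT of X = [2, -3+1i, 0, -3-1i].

x[n] = (1/4) Σ(k=0 to 3) X[k] · e^(2πikn/4)

Computing each x[n]:
x[0] = -1
x[1] = 0
x[2] = 2
x[3] = 1

x = [-1, 0, 2, 1]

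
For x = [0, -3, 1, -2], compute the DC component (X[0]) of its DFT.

X[0] = Σ(n=0 to 3) x[n] · ω_4^0 = Σ x[n]
= (0) + (-3) + (1) + (-2)

X[0] = -4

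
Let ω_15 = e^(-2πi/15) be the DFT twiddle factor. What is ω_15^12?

ω_15^12 = e^(-2πi·12/15)
= cos(-2π·12/15) + i·sin(-2π·12/15)
= cos(-24π/15) + i·sin(-24π/15)

ω_15^12 = cos(-24π/15) + i·sin(-24π/15) = 0.3090+0.9511i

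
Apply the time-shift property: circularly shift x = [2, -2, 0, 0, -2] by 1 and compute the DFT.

Time shift by 1: X_shifted[k] = ω_5^(1k) · X[k]
Shifted x = [-2, 2, -2, 0, 0]

DFT(x[n-1]) = [-2, 0.2361-0.7265i, -4.2361-3.0777i, -4.2361+3.0777i, 0.2361+0.7265i]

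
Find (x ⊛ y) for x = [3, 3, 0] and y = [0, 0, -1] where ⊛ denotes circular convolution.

(x ⊛ y)[n] = Σ(m=0 to 2) x[m] · y[(n-m) mod 3]

Computing each output sample:
(x ⊛ y)[0] = -3
(x ⊛ y)[1] = 0
(x ⊛ y)[2] = -3

x ⊛ y = [-3, 0, -3]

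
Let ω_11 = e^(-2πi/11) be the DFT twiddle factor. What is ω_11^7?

ω_11^7 = e^(-2πi·7/11)
= cos(-2π·7/11) + i·sin(-2π·7/11)
= cos(-14π/11) + i·sin(-14π/11)

ω_11^7 = cos(-14π/11) + i·sin(-14π/11) = -0.6549+0.7557i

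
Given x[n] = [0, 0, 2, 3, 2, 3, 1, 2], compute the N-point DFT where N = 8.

X[k] = Σ(n=0 to 7) x[n] · ω_8^(nk)
where ω_8 = e^(-2πi/8)

Computing each X[k]:
X[0] = 13
X[1] = -4.8284+0.4142i
X[2] = -1+2i
X[3] = 0.8284+2.4142i
X[4] = -3
X[5] = 0.8284-2.4142i
X[6] = -1-2i
X[7] = -4.8284-0.4142i

X = [13, -4.8284+0.4142i, -1+2i, 0.8284+2.4142i, -3, 0.8284-2.4142i, -1-2i, -4.8284-0.4142i]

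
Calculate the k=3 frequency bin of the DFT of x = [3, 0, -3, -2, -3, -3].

X[3] = Σ(n=0 to 5) x[n] · ω_6^(3n) where ω_6 = e^(-2πi/6)
= (3)·ω_6^0 + (0)·ω_6^3 + (-3)·ω_6^6 + (-2)·ω_6^9 + (-3)·ω_6^12 + (-3)·ω_6^15

X[3] = 2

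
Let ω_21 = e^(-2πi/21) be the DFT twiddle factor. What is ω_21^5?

ω_21^5 = e^(-2πi·5/21)
= cos(-2π·5/21) + i·sin(-2π·5/21)
= cos(-10π/21) + i·sin(-10π/21)

ω_21^5 = cos(-10π/21) + i·sin(-10π/21) = 0.0747-0.9972i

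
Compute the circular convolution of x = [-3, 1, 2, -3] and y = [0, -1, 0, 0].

(x ⊛ y)[n] = Σ(m=0 to 3) x[m] · y[(n-m) mod 4]

Computing each output sample:
(x ⊛ y)[0] = 3
(x ⊛ y)[1] = 3
(x ⊛ y)[2] = -1
(x ⊛ y)[3] = -2

x ⊛ y = [3, 3, -1, -2]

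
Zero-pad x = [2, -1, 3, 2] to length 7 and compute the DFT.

Original 4-point DFT: [6, -1+3i, 4, -1-3i]
Zero-padded 7-point DFT provides frequency interpolation.

DFT_7([x, 0, ...]) = [6, -1.0930-3.0107i, 0.7666+3.8402i, 4.3264+0.8295i, 4.3264-0.8295i, 0.7666-3.8402i, -1.0930+3.0107i]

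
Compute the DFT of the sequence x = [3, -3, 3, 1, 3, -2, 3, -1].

X[k] = Σ(n=0 to 7) x[n] · ω_8^(nk)
where ω_8 = e^(-2πi/8)

Computing each X[k]:
X[0] = 7
X[1] = -2.1213-0.7071i
X[2] = 5i
X[3] = 2.1213-0.7071i
X[4] = 17
X[5] = 2.1213+0.7071i
X[6] = -5i
X[7] = -2.1213+0.7071i

X = [7, -2.1213-0.7071i, 5i, 2.1213-0.7071i, 17, 2.1213+0.7071i, -5i, -2.1213+0.7071i]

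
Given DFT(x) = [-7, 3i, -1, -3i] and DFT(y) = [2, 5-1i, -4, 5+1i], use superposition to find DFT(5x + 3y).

By linearity: DFT(5x + 3y) = 5·DFT(x) + 3·DFT(y)
= 5·[-7, 3i, -1, -3i] + 3·[2, 5-1i, -4, 5+1i]

Computing element-wise:
Z[0] = 5·(-7) + 3·(2) = -29
Z[1] = 5·(3i) + 3·(5-1i) = 15+12i
Z[2] = 5·(-1) + 3·(-4) = -17
Z[3] = 5·(-3i) + 3·(5+1i) = 15-12i

DFT(5x + 3y) = 5·X + 3·Y = [-29, 15+12i, -17, 15-12i]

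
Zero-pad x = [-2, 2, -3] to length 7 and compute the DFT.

Original 3-point DFT: [-3, -1.5000-4.3301i, -1.5000+4.3301i]
Zero-padded 7-point DFT provides frequency interpolation.

DFT_7([x, 0, ...]) = [-3, -0.0855+1.3611i, 0.2579-3.2515i, -5.6724-3.2133i, -5.6724+3.2133i, 0.2579+3.2515i, -0.0855-1.3611i]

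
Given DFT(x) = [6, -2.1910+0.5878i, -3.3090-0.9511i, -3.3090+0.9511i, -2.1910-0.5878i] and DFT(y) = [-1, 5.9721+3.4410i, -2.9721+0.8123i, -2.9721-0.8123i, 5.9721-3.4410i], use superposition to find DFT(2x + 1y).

By linearity: DFT(2x + 1y) = 2·DFT(x) + 1·DFT(y)
= 2·[6, -2.1910+0.5878i, -3.3090-0.9511i, -3.3090+0.9511i, -2.1910-0.5878i] + 1·[-1, 5.9721+3.4410i, -2.9721+0.8123i, -2.9721-0.8123i, 5.9721-3.4410i]

Computing element-wise:
Z[0] = 2·(6) + 1·(-1) = 11
Z[1] = 2·(-2.1910+0.5878i) + 1·(5.9721+3.4410i) = 1.5901+4.6166i
Z[2] = 2·(-3.3090-0.9511i) + 1·(-2.9721+0.8123i) = -9.5901-1.0899i
Z[3] = 2·(-3.3090+0.9511i) + 1·(-2.9721-0.8123i) = -9.5901+1.0899i
Z[4] = 2·(-2.1910-0.5878i) + 1·(5.9721-3.4410i) = 1.5901-4.6166i

DFT(2x + 1y) = 2·X + 1·Y = [11, 1.5901+4.6166i, -9.5901-1.0899i, -9.5901+1.0899i, 1.5901-4.6166i]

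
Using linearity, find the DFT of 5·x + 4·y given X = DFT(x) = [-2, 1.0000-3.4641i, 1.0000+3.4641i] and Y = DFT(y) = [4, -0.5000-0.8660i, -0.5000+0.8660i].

By linearity: DFT(5x + 4y) = 5·DFT(x) + 4·DFT(y)
= 5·[-2, 1.0000-3.4641i, 1.0000+3.4641i] + 4·[4, -0.5000-0.8660i, -0.5000+0.8660i]

Computing element-wise:
Z[0] = 5·(-2) + 4·(4) = 6
Z[1] = 5·(1.0000-3.4641i) + 4·(-0.5000-0.8660i) = 3.0000-20.7845i
Z[2] = 5·(1.0000+3.4641i) + 4·(-0.5000+0.8660i) = 3.0000+20.7845i

DFT(5x + 4y) = 5·X + 4·Y = [6, 3.0000-20.7845i, 3.0000+20.7845i]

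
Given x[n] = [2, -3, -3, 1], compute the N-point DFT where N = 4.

X[k] = Σ(n=0 to 3) x[n] · ω_4^(nk)
where ω_4 = e^(-2πi/4)

Computing each X[k]:
X[0] = -3
X[1] = 5+4i
X[2] = 1
X[3] = 5-4i

X = [-3, 5+4i, 1, 5-4i]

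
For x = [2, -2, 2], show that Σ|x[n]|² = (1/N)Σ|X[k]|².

Time domain:
Σ|x[n]|² = |2|² + |-2|² + |2|² = 12.0000

Frequency domain:
(1/3)Σ|X[k]|² = (1/3)(|2|² + |2.0000+3.4641i|² + |2.0000-3.4641i|²) = (1/3)·36.0000 = 12.0000

Both sides agree, confirming Parseval's theorem.

Σ|x[n]|² = (1/N)Σ|X[k]|² = 12.0000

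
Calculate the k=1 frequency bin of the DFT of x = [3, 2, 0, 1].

X[1] = Σ(n=0 to 3) x[n] · ω_4^(1n) where ω_4 = e^(-2πi/4)
= (3)·ω_4^0 + (2)·ω_4^1 + (0)·ω_4^2 + (1)·ω_4^3

X[1] = 3-1i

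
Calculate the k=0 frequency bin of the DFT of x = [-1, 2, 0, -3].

X[0] = Σ(n=0 to 3) x[n] · ω_4^0 = Σ x[n]
= (-1) + (2) + (0) + (-3)

X[0] = -2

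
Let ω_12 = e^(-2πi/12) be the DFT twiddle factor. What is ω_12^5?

ω_12^5 = e^(-2πi·5/12)
= cos(-2π·5/12) + i·sin(-2π·5/12)
= cos(-10π/12) + i·sin(-10π/12)

ω_12^5 = cos(-10π/12) + i·sin(-10π/12) = -0.8660-0.5000i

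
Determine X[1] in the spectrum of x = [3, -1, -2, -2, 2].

X[1] = Σ(n=0 to 4) x[n] · ω_5^(1n) where ω_5 = e^(-2πi/5)
= (3)·ω_5^0 + (-1)·ω_5^1 + (-2)·ω_5^2 + (-2)·ω_5^3 + (2)·ω_5^4

X[1] = 6.5451+2.8532i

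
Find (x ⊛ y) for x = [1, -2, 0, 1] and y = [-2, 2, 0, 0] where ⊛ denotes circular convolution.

(x ⊛ y)[n] = Σ(m=0 to 3) x[m] · y[(n-m) mod 4]

Computing each output sample:
(x ⊛ y)[0] = 0
(x ⊛ y)[1] = 6
(x ⊛ y)[2] = -4
(x ⊛ y)[3] = -2

x ⊛ y = [0, 6, -4, -2]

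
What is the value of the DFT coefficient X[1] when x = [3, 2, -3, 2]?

X[1] = Σ(n=0 to 3) x[n] · ω_4^(1n) where ω_4 = e^(-2πi/4)
= (3)·ω_4^0 + (2)·ω_4^1 + (-3)·ω_4^2 + (2)·ω_4^3

X[1] = 6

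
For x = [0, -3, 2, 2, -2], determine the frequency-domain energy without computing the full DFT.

Parseval: Σ|x[n]|² = (1/N)Σ|X[k]|², so Σ|X[k]|² = N·Σ|x[n]|² = 5·21.0000

Σ|X[k]|² = N·Σ|x[n]|² = 5·21.0000 = 105.0000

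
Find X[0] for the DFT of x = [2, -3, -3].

X[0] = Σ(n=0 to 2) x[n] · ω_3^0 = Σ x[n]
= (2) + (-3) + (-3)

X[0] = -4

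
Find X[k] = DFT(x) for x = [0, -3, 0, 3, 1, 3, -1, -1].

X[k] = Σ(n=0 to 7) x[n] · ω_8^(nk)
where ω_8 = e^(-2πi/8)

Computing each X[k]:
X[0] = 2
X[1] = -8.0711+0.4142i
X[2] = 2+2i
X[3] = 6.0711+2.4142i
X[4] = -2
X[5] = 6.0711-2.4142i
X[6] = 2-2i
X[7] = -8.0711-0.4142i

X = [2, -8.0711+0.4142i, 2+2i, 6.0711+2.4142i, -2, 6.0711-2.4142i, 2-2i, -8.0711-0.4142i]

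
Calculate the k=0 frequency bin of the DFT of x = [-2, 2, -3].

X[0] = Σ(n=0 to 2) x[n] · ω_3^0 = Σ x[n]
= (-2) + (2) + (-3)

X[0] = -3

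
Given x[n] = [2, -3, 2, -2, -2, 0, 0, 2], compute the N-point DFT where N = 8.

X[k] = Σ(n=0 to 7) x[n] · ω_8^(nk)
where ω_8 = e^(-2πi/8)

Computing each X[k]:
X[0] = -1
X[1] = 4.7071+2.9497i
X[2] = -2+3i
X[3] = 3.2929+6.9497i
X[4] = 5
X[5] = 3.2929-6.9497i
X[6] = -2-3i
X[7] = 4.7071-2.9497i

X = [-1, 4.7071+2.9497i, -2+3i, 3.2929+6.9497i, 5, 3.2929-6.9497i, -2-3i, 4.7071-2.9497i]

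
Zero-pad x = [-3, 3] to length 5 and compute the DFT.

Original 2-point DFT: [0, -6]
Zero-padded 5-point DFT provides frequency interpolation.

DFT_5([x, 0, ...]) = [0, -2.0729-2.8532i, -5.4271-1.7634i, -5.4271+1.7634i, -2.0729+2.8532i]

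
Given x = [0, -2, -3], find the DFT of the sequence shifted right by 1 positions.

Time shift by 1: X_shifted[k] = ω_3^(1k) · X[k]
Shifted x = [-3, 0, -2]

DFT(x[n-1]) = [-5, -2.0000-1.7321i, -2.0000+1.7321i]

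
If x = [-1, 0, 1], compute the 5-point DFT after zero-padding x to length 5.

Original 3-point DFT: [0, -1.5000+0.8660i, -1.5000-0.8660i]
Zero-padded 5-point DFT provides frequency interpolation.

DFT_5([x, 0, ...]) = [0, -1.8090-0.5878i, -0.6910+0.9511i, -0.6910-0.9511i, -1.8090+0.5878i]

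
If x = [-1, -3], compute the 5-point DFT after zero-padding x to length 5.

Original 2-point DFT: [-4, 2]
Zero-padded 5-point DFT provides frequency interpolation.

DFT_5([x, 0, ...]) = [-4, -1.9271+2.8532i, 1.4271+1.7634i, 1.4271-1.7634i, -1.9271-2.8532i]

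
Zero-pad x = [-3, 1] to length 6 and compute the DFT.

Original 2-point DFT: [-2, -4]
Zero-padded 6-point DFT provides frequency interpolation.

DFT_6([x, 0, ...]) = [-2, -2.5000-0.8660i, -3.5000-0.8660i, -4, -3.5000+0.8660i, -2.5000+0.8660i]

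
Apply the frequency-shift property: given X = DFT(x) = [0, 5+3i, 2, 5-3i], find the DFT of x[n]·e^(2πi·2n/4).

Modulation property: DFT(ω_4^(-2n)·x[n]) = X[(k-2) mod 4], so circularly shift X by 2 positions.

X[k-2] = [2, 5-3i, 0, 5+3i]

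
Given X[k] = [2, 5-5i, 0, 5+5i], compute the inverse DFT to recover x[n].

x[n] = (1/4) Σ(k=0 to 3) X[k] · e^(2πikn/4)

Computing each x[n]:
x[0] = 3
x[1] = 3
x[2] = -2
x[3] = -2

x = [3, 3, -2, -2]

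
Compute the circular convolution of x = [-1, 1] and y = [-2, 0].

(x ⊛ y)[n] = Σ(m=0 to 1) x[m] · y[(n-m) mod 2]

Computing each output sample:
(x ⊛ y)[0] = 2
(x ⊛ y)[1] = -2

x ⊛ y = [2, -2]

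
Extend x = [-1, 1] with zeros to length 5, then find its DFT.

Original 2-point DFT: [0, -2]
Zero-padded 5-point DFT provides frequency interpolation.

DFT_5([x, 0, ...]) = [0, -0.6910-0.9511i, -1.8090-0.5878i, -1.8090+0.5878i, -0.6910+0.9511i]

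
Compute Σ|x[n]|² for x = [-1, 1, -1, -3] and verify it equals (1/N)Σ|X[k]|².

Time domain:
Σ|x[n]|² = |-1|² + |1|² + |-1|² + |-3|² = 12.0000

Frequency domain:
(1/4)Σ|X[k]|² = (1/4)(|-4|² + |-4i|² + |0|² + |4i|²) = (1/4)·48.0000 = 12.0000

Both sides agree, confirming Parseval's theorem.

Σ|x[n]|² = (1/N)Σ|X[k]|² = 12.0000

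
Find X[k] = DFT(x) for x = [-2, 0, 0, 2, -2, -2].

X[k] = Σ(n=0 to 5) x[n] · ω_6^(nk)
where ω_6 = e^(-2πi/6)

Computing each X[k]:
X[0] = -4
X[1] = -4.0000-3.4641i
X[2] = 2
X[3] = -4
X[4] = 2
X[5] = -4.0000+3.4641i

X = [-4, -4.0000-3.4641i, 2, -4, 2, -4.0000+3.4641i]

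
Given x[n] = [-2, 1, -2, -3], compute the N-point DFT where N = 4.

X[k] = Σ(n=0 to 3) x[n] · ω_4^(nk)
where ω_4 = e^(-2πi/4)

Computing each X[k]:
X[0] = -6
X[1] = -4i
X[2] = -2
X[3] = 4i

X = [-6, -4i, -2, 4i]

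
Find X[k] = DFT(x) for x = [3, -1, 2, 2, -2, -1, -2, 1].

X[k] = Σ(n=0 to 7) x[n] · ω_8^(nk)
where ω_8 = e^(-2πi/8)

Computing each X[k]:
X[0] = 2
X[1] = 4.2929-4.7071i
X[2] = 1+5i
X[3] = 5.7071+3.2929i
X[4] = 0
X[5] = 5.7071-3.2929i
X[6] = 1-5i
X[7] = 4.2929+4.7071i

X = [2, 4.2929-4.7071i, 1+5i, 5.7071+3.2929i, 0, 5.7071-3.2929i, 1-5i, 4.2929+4.7071i]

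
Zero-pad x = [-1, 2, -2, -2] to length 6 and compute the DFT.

Original 4-point DFT: [-3, 1-4i, -3, 1+4i]
Zero-padded 6-point DFT provides frequency interpolation.

DFT_6([x, 0, ...]) = [-3, 3, -3.0000-3.4641i, -3, -3.0000+3.4641i, 3]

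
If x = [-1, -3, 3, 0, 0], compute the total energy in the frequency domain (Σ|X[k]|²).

Parseval: Σ|x[n]|² = (1/N)Σ|X[k]|², so Σ|X[k]|² = N·Σ|x[n]|² = 5·19.0000

Σ|X[k]|² = N·Σ|x[n]|² = 5·19.0000 = 95.0000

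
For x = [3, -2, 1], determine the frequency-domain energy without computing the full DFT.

Parseval: Σ|x[n]|² = (1/N)Σ|X[k]|², so Σ|X[k]|² = N·Σ|x[n]|² = 3·14.0000

Σ|X[k]|² = N·Σ|x[n]|² = 3·14.0000 = 42.0000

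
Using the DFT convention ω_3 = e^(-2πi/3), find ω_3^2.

ω_3^2 = e^(-2πi·2/3)
= cos(-2π·2/3) + i·sin(-2π·2/3)
= cos(-4π/3) + i·sin(-4π/3)

ω_3^2 = cos(-4π/3) + i·sin(-4π/3) = -0.5000+0.8660i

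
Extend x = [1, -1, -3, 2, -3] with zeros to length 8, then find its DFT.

Original 5-point DFT: [-4, 0.5729+1.0368i, 3.9271-5.9309i, 3.9271+5.9309i, 0.5729-1.0368i]
Zero-padded 8-point DFT provides frequency interpolation.

DFT_8([x, 0, ...]) = [-4, 1.8787+2.2929i, 1+3i, 6.1213-3.7071i, -6, 6.1213+3.7071i, 1-3i, 1.8787-2.2929i]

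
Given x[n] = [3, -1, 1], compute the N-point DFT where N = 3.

X[k] = Σ(n=0 to 2) x[n] · ω_3^(nk)
where ω_3 = e^(-2πi/3)

Computing each X[k]:
X[0] = 3
X[1] = 3.0000+1.7321i
X[2] = 3.0000-1.7321i

X = [3, 3.0000+1.7321i, 3.0000-1.7321i]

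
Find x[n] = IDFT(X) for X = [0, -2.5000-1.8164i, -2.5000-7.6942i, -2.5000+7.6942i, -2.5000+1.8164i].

x[n] = (1/5) Σ(k=0 to 4) X[k] · e^(2πikn/5)

Computing each x[n]:
x[0] = -2
x[1] = 3
x[2] = -2
x[3] = 3
x[4] = -2

x = [-2, 3, -2, 3, -2]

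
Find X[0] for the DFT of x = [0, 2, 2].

X[0] = Σ(n=0 to 2) x[n] · ω_3^0 = Σ x[n]
= (0) + (2) + (2)

X[0] = 4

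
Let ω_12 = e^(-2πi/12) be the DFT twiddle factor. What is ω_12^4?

ω_12^4 = e^(-2πi·4/12)
= cos(-2π·4/12) + i·sin(-2π·4/12)
= cos(-8π/12) + i·sin(-8π/12)

ω_12^4 = cos(-8π/12) + i·sin(-8π/12) = -0.5000-0.8660i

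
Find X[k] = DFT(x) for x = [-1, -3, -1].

X[k] = Σ(n=0 to 2) x[n] · ω_3^(nk)
where ω_3 = e^(-2πi/3)

Computing each X[k]:
X[0] = -5
X[1] = 1.0000+1.7321i
X[2] = 1.0000-1.7321i

X = [-5, 1.0000+1.7321i, 1.0000-1.7321i]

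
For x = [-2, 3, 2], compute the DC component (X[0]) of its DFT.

X[0] = Σ(n=0 to 2) x[n] · ω_3^0 = Σ x[n]
= (-2) + (3) + (2)

X[0] = 3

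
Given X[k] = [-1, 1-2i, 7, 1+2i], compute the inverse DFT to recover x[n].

x[n] = (1/4) Σ(k=0 to 3) X[k] · e^(2πikn/4)

Computing each x[n]:
x[0] = 2
x[1] = -1
x[2] = 1
x[3] = -3

x = [2, -1, 1, -3]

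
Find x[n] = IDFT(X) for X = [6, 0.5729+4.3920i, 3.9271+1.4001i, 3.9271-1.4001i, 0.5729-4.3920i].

x[n] = (1/5) Σ(k=0 to 4) X[k] · e^(2πikn/5)

Computing each x[n]:
x[0] = 3
x[1] = -2
x[2] = 1
x[3] = 2
x[4] = 2

x = [3, -2, 1, 2, 2]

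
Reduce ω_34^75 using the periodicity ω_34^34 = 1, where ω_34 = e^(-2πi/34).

Since ω_34^34 = 1, powers reduce modulo 34.
75 mod 34 = 7
So ω_34^75 = ω_34^7 = e^(-2πi·7/34)

ω_34^75 = ω_34^7 = 0.2737-0.9618i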